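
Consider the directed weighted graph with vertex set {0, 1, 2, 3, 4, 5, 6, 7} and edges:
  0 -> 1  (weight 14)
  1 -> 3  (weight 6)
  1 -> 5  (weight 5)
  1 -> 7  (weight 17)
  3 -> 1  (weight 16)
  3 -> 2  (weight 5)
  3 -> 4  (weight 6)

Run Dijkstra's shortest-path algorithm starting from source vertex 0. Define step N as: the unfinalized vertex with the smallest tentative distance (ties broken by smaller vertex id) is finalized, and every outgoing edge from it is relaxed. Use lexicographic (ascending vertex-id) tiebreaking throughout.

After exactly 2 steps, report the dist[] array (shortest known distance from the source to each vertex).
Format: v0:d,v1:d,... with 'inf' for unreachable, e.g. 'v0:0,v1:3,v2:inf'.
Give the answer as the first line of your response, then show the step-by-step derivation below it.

v0:0,v1:14,v2:inf,v3:20,v4:inf,v5:19,v6:inf,v7:31

step 1: dist = v0:0,v1:14,v2:inf,v3:inf,v4:inf,v5:inf,v6:inf,v7:inf
step 2: dist = v0:0,v1:14,v2:inf,v3:20,v4:inf,v5:19,v6:inf,v7:31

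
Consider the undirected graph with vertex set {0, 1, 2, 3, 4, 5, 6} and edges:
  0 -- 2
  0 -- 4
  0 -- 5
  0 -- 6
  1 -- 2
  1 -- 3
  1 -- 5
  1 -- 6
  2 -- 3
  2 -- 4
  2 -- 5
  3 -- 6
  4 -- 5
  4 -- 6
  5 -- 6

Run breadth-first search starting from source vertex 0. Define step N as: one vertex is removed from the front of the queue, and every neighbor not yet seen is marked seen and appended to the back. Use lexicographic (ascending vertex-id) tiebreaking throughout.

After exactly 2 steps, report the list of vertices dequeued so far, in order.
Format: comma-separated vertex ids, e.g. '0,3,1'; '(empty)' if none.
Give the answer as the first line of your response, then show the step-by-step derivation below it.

0,2

step 1: dequeue 0; queue=[2,4,5,6]; order=0
step 2: dequeue 2; queue=[4,5,6,1,3]; order=0,2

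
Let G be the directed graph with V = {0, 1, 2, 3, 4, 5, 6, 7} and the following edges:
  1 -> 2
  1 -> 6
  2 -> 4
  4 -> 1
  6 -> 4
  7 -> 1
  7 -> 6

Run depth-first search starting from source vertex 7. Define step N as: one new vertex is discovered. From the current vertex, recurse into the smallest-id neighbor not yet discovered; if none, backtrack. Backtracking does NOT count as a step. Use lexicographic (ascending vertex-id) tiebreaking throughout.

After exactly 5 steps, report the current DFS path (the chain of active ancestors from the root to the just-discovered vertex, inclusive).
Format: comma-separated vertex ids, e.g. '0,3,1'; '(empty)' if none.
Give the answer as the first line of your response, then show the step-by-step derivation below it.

7,1,6

step 1: discover 7; path=7; order=7
step 2: discover 1; path=7>1; order=7,1
step 3: discover 2; path=7>1>2; order=7,1,2
step 4: discover 4; path=7>1>2>4; order=7,1,2,4
step 5: discover 6; path=7>1>6; order=7,1,2,4,6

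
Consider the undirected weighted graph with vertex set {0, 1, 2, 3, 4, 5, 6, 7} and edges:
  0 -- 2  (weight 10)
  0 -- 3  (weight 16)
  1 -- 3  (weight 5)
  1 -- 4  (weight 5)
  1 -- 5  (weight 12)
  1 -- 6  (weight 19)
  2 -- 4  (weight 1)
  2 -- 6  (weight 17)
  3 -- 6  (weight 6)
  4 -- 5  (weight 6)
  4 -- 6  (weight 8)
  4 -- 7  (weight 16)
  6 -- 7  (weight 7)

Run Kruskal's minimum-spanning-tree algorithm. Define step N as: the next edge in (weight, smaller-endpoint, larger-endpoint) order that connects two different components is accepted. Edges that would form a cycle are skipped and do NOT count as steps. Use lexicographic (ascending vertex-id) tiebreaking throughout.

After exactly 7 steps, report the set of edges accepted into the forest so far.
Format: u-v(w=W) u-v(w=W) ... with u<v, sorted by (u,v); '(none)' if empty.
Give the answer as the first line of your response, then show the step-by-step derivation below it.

0-2(w=10) 1-3(w=5) 1-4(w=5) 2-4(w=1) 3-6(w=6) 4-5(w=6) 6-7(w=7)

step 1: add edge 2-4 (w=1); MST = {2-4(w=1)}
step 2: add edge 1-3 (w=5); MST = {1-3(w=5) 2-4(w=1)}
step 3: add edge 1-4 (w=5); MST = {1-3(w=5) 1-4(w=5) 2-4(w=1)}
step 4: add edge 3-6 (w=6); MST = {1-3(w=5) 1-4(w=5) 2-4(w=1) 3-6(w=6)}
step 5: add edge 4-5 (w=6); MST = {1-3(w=5) 1-4(w=5) 2-4(w=1) 3-6(w=6) 4-5(w=6)}
step 6: add edge 6-7 (w=7); MST = {1-3(w=5) 1-4(w=5) 2-4(w=1) 3-6(w=6) 4-5(w=6) 6-7(w=7)}
step 7: add edge 0-2 (w=10); MST = {0-2(w=10) 1-3(w=5) 1-4(w=5) 2-4(w=1) 3-6(w=6) 4-5(w=6) 6-7(w=7)}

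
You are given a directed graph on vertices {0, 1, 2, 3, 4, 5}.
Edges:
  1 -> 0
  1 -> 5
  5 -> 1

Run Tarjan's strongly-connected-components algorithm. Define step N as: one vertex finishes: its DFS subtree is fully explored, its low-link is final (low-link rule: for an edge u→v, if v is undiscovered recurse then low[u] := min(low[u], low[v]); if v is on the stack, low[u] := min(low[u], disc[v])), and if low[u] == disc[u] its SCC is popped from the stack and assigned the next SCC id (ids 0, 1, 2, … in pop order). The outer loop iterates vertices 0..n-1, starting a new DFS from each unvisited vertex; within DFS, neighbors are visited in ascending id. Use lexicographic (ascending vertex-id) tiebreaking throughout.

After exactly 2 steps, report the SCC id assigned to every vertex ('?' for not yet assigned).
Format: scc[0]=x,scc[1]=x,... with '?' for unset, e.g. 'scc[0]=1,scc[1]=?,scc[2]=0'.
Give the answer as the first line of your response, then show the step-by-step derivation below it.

scc[0]=0,scc[1]=?,scc[2]=?,scc[3]=?,scc[4]=?,scc[5]=?

step 1: low=(low[0]=0,low[1]=?,low[2]=?,low[3]=?,low[4]=?,low[5]=?); scc=(scc[0]=0,scc[1]=?,scc[2]=?,scc[3]=?,scc[4]=?,scc[5]=?)
step 2: low=(low[0]=0,low[1]=1,low[2]=?,low[3]=?,low[4]=?,low[5]=1); scc=(scc[0]=0,scc[1]=?,scc[2]=?,scc[3]=?,scc[4]=?,scc[5]=?)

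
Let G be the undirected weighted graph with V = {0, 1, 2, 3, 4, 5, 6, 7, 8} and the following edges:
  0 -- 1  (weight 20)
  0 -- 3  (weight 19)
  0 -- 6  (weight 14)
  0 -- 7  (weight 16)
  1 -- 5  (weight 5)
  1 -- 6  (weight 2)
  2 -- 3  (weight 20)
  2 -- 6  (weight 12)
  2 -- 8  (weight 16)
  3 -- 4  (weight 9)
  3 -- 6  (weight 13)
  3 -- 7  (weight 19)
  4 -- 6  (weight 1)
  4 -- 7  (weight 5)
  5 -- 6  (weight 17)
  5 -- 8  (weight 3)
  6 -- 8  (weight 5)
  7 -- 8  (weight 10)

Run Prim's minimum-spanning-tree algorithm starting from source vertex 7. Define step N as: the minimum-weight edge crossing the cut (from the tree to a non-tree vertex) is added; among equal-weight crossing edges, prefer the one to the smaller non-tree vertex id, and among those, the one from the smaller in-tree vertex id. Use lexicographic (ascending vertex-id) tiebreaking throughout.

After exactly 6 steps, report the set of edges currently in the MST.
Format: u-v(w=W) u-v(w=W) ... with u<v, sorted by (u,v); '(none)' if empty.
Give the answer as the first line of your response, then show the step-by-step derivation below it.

1-5(w=5) 1-6(w=2) 3-4(w=9) 4-6(w=1) 4-7(w=5) 5-8(w=3)

step 1: add edge 4-7 (w=5); MST = {4-7(w=5)}
step 2: add edge 4-6 (w=1); MST = {4-6(w=1) 4-7(w=5)}
step 3: add edge 1-6 (w=2); MST = {1-6(w=2) 4-6(w=1) 4-7(w=5)}
step 4: add edge 1-5 (w=5); MST = {1-5(w=5) 1-6(w=2) 4-6(w=1) 4-7(w=5)}
step 5: add edge 5-8 (w=3); MST = {1-5(w=5) 1-6(w=2) 4-6(w=1) 4-7(w=5) 5-8(w=3)}
step 6: add edge 3-4 (w=9); MST = {1-5(w=5) 1-6(w=2) 3-4(w=9) 4-6(w=1) 4-7(w=5) 5-8(w=3)}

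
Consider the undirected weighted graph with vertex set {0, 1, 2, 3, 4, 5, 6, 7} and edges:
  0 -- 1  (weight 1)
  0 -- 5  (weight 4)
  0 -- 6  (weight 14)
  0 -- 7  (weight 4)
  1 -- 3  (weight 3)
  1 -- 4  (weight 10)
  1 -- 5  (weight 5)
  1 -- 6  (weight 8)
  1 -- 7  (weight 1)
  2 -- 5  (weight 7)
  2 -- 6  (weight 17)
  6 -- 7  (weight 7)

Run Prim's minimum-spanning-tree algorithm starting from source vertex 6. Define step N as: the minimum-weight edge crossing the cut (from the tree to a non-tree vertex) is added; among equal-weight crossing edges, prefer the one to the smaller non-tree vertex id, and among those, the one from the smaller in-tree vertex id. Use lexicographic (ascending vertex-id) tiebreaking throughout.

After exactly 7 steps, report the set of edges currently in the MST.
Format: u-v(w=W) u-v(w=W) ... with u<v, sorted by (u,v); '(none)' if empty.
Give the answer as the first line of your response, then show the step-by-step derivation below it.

0-1(w=1) 0-5(w=4) 1-3(w=3) 1-4(w=10) 1-7(w=1) 2-5(w=7) 6-7(w=7)

step 1: add edge 6-7 (w=7); MST = {6-7(w=7)}
step 2: add edge 1-7 (w=1); MST = {1-7(w=1) 6-7(w=7)}
step 3: add edge 0-1 (w=1); MST = {0-1(w=1) 1-7(w=1) 6-7(w=7)}
step 4: add edge 1-3 (w=3); MST = {0-1(w=1) 1-3(w=3) 1-7(w=1) 6-7(w=7)}
step 5: add edge 0-5 (w=4); MST = {0-1(w=1) 0-5(w=4) 1-3(w=3) 1-7(w=1) 6-7(w=7)}
step 6: add edge 2-5 (w=7); MST = {0-1(w=1) 0-5(w=4) 1-3(w=3) 1-7(w=1) 2-5(w=7) 6-7(w=7)}
step 7: add edge 1-4 (w=10); MST = {0-1(w=1) 0-5(w=4) 1-3(w=3) 1-4(w=10) 1-7(w=1) 2-5(w=7) 6-7(w=7)}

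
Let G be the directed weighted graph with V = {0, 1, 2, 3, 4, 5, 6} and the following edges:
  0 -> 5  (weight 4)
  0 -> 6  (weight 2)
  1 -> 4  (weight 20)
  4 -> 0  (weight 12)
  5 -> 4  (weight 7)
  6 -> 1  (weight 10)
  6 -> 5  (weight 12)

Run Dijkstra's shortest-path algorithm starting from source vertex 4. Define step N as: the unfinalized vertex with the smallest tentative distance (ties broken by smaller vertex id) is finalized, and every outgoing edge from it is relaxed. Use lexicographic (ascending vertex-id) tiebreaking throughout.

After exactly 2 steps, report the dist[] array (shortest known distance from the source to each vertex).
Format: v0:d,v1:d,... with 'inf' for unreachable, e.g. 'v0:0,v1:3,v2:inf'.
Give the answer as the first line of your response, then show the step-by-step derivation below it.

v0:12,v1:inf,v2:inf,v3:inf,v4:0,v5:16,v6:14

step 1: dist = v0:12,v1:inf,v2:inf,v3:inf,v4:0,v5:inf,v6:inf
step 2: dist = v0:12,v1:inf,v2:inf,v3:inf,v4:0,v5:16,v6:14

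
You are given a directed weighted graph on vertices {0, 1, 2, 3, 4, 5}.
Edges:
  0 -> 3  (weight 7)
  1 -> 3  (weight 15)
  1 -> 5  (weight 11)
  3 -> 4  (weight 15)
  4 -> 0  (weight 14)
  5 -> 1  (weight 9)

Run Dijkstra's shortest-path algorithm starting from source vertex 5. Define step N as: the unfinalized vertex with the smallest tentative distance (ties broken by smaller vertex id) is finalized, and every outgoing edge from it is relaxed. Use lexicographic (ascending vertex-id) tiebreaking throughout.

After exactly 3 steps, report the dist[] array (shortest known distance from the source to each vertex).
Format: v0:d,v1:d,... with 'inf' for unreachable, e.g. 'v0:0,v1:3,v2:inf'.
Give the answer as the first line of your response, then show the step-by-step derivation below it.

v0:inf,v1:9,v2:inf,v3:24,v4:39,v5:0

step 1: dist = v0:inf,v1:9,v2:inf,v3:inf,v4:inf,v5:0
step 2: dist = v0:inf,v1:9,v2:inf,v3:24,v4:inf,v5:0
step 3: dist = v0:inf,v1:9,v2:inf,v3:24,v4:39,v5:0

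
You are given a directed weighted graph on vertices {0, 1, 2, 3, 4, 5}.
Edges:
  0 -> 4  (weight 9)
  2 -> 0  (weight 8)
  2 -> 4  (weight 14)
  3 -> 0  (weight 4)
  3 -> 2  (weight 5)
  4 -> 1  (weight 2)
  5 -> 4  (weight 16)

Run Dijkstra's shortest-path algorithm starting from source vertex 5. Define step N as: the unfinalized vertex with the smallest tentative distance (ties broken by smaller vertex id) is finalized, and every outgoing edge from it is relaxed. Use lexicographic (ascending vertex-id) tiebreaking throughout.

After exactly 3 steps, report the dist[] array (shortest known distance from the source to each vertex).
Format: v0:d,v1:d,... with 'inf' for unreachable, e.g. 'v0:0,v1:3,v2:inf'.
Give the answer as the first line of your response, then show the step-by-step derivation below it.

v0:inf,v1:18,v2:inf,v3:inf,v4:16,v5:0

step 1: dist = v0:inf,v1:inf,v2:inf,v3:inf,v4:16,v5:0
step 2: dist = v0:inf,v1:18,v2:inf,v3:inf,v4:16,v5:0
step 3: dist = v0:inf,v1:18,v2:inf,v3:inf,v4:16,v5:0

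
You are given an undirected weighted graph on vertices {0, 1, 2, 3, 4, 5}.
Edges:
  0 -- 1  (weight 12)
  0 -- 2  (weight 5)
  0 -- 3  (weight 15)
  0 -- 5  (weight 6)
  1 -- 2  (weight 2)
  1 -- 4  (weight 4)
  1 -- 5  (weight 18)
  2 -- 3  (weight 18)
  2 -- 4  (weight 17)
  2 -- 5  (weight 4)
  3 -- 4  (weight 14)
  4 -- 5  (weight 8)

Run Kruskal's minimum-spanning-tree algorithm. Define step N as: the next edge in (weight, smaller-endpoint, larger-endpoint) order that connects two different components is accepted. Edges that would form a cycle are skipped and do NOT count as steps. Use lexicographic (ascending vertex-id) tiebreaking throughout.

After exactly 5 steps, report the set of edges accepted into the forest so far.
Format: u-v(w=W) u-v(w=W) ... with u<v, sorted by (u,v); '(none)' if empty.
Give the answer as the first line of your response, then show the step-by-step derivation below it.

0-2(w=5) 1-2(w=2) 1-4(w=4) 2-5(w=4) 3-4(w=14)

step 1: add edge 1-2 (w=2); MST = {1-2(w=2)}
step 2: add edge 1-4 (w=4); MST = {1-2(w=2) 1-4(w=4)}
step 3: add edge 2-5 (w=4); MST = {1-2(w=2) 1-4(w=4) 2-5(w=4)}
step 4: add edge 0-2 (w=5); MST = {0-2(w=5) 1-2(w=2) 1-4(w=4) 2-5(w=4)}
step 5: add edge 3-4 (w=14); MST = {0-2(w=5) 1-2(w=2) 1-4(w=4) 2-5(w=4) 3-4(w=14)}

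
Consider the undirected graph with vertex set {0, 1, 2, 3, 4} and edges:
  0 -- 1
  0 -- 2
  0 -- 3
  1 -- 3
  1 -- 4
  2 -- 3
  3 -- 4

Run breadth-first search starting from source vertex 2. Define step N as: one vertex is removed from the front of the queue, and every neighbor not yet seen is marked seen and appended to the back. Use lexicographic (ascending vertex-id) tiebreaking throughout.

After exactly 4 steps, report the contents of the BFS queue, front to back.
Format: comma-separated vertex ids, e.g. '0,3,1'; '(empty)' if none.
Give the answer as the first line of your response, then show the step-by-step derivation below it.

4

step 1: dequeue 2; queue=[0,3]; order=2
step 2: dequeue 0; queue=[3,1]; order=2,0
step 3: dequeue 3; queue=[1,4]; order=2,0,3
step 4: dequeue 1; queue=[4]; order=2,0,3,1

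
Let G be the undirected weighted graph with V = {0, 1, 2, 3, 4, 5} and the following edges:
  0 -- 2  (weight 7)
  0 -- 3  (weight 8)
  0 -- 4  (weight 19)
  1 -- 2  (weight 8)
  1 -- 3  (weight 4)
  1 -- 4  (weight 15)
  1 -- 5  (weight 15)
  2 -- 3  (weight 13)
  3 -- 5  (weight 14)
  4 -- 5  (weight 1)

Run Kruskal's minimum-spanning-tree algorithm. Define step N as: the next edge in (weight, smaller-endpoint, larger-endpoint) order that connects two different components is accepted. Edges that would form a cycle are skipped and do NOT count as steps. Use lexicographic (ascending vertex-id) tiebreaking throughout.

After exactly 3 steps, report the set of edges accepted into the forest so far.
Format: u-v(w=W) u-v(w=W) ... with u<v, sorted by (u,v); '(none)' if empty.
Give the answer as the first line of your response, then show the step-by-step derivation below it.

0-2(w=7) 1-3(w=4) 4-5(w=1)

step 1: add edge 4-5 (w=1); MST = {4-5(w=1)}
step 2: add edge 1-3 (w=4); MST = {1-3(w=4) 4-5(w=1)}
step 3: add edge 0-2 (w=7); MST = {0-2(w=7) 1-3(w=4) 4-5(w=1)}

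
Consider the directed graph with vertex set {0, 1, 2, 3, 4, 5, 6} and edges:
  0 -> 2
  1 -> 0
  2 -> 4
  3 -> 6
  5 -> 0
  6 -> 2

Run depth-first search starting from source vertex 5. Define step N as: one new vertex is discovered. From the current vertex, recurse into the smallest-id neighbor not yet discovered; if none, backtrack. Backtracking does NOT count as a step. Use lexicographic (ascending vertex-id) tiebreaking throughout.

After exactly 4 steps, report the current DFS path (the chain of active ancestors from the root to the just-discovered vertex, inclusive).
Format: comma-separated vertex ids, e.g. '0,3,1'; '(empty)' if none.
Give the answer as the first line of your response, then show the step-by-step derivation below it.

5,0,2,4

step 1: discover 5; path=5; order=5
step 2: discover 0; path=5>0; order=5,0
step 3: discover 2; path=5>0>2; order=5,0,2
step 4: discover 4; path=5>0>2>4; order=5,0,2,4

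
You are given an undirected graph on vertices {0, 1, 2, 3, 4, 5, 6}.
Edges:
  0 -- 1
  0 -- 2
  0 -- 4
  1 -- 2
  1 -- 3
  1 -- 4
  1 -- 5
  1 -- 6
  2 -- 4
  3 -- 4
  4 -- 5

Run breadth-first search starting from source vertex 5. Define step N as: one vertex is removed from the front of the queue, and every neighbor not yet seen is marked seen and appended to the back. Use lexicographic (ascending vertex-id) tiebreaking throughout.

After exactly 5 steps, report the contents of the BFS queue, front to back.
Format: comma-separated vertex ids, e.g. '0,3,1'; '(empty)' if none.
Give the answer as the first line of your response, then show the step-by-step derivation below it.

3,6

step 1: dequeue 5; queue=[1,4]; order=5
step 2: dequeue 1; queue=[4,0,2,3,6]; order=5,1
step 3: dequeue 4; queue=[0,2,3,6]; order=5,1,4
step 4: dequeue 0; queue=[2,3,6]; order=5,1,4,0
step 5: dequeue 2; queue=[3,6]; order=5,1,4,0,2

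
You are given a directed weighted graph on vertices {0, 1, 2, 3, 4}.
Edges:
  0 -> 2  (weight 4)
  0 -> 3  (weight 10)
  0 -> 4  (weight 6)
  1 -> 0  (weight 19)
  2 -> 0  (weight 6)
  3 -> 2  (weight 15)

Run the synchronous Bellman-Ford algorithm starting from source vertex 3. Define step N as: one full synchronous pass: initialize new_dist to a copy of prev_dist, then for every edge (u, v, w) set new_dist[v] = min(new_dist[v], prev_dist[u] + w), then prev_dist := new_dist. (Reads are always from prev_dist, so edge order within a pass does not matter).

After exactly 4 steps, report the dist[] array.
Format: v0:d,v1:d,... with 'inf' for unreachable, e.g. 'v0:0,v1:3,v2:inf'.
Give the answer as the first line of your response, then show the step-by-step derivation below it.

v0:21,v1:inf,v2:15,v3:0,v4:27

step 1: dist = v0:inf,v1:inf,v2:15,v3:0,v4:inf
step 2: dist = v0:21,v1:inf,v2:15,v3:0,v4:inf
step 3: dist = v0:21,v1:inf,v2:15,v3:0,v4:27
step 4: dist = v0:21,v1:inf,v2:15,v3:0,v4:27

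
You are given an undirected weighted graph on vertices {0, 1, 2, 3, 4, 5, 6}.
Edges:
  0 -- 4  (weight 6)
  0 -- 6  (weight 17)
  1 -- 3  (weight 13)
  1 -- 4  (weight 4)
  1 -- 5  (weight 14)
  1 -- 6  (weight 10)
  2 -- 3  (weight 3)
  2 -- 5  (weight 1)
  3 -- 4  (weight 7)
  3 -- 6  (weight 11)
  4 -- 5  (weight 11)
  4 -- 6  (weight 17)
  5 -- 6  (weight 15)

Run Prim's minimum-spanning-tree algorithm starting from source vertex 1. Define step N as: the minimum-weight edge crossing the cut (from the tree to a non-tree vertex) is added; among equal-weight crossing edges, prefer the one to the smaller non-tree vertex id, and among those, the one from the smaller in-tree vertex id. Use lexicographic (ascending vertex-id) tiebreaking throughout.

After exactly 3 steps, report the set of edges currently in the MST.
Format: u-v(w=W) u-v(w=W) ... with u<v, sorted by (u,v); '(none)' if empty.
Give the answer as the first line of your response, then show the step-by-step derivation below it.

0-4(w=6) 1-4(w=4) 3-4(w=7)

step 1: add edge 1-4 (w=4); MST = {1-4(w=4)}
step 2: add edge 0-4 (w=6); MST = {0-4(w=6) 1-4(w=4)}
step 3: add edge 3-4 (w=7); MST = {0-4(w=6) 1-4(w=4) 3-4(w=7)}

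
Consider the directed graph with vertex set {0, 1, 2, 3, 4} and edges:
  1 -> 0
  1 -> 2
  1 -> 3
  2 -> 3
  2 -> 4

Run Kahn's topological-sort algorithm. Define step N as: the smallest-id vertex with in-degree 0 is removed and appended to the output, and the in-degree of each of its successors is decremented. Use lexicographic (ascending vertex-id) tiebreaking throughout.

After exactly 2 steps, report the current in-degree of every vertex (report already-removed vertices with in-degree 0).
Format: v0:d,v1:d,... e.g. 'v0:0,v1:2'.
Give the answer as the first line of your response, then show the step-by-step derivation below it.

v0:0,v1:0,v2:0,v3:1,v4:1

step 1: output 1; order=[1]; indeg=(0,0,0,1,1)
step 2: output 0; order=[1,0]; indeg=(0,0,0,1,1)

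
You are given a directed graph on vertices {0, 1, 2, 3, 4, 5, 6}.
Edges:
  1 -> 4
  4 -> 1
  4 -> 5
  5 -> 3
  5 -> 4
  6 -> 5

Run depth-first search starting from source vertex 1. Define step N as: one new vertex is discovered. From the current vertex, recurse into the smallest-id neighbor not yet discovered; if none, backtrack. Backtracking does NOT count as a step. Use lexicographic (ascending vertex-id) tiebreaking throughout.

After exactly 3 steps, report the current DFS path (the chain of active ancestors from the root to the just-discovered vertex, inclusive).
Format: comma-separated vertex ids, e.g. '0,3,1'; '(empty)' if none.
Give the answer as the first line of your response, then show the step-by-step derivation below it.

1,4,5

step 1: discover 1; path=1; order=1
step 2: discover 4; path=1>4; order=1,4
step 3: discover 5; path=1>4>5; order=1,4,5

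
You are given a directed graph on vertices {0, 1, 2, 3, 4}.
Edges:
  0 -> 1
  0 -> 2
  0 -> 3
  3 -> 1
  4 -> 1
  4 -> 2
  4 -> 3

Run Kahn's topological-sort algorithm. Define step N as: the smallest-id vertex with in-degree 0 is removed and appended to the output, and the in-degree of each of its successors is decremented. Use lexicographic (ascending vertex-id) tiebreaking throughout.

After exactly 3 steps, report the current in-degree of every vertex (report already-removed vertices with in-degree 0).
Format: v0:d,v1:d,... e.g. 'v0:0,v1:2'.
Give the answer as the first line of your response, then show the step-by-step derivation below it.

v0:0,v1:1,v2:0,v3:0,v4:0

step 1: output 0; order=[0]; indeg=(0,2,1,1,0)
step 2: output 4; order=[0,4]; indeg=(0,1,0,0,0)
step 3: output 2; order=[0,4,2]; indeg=(0,1,0,0,0)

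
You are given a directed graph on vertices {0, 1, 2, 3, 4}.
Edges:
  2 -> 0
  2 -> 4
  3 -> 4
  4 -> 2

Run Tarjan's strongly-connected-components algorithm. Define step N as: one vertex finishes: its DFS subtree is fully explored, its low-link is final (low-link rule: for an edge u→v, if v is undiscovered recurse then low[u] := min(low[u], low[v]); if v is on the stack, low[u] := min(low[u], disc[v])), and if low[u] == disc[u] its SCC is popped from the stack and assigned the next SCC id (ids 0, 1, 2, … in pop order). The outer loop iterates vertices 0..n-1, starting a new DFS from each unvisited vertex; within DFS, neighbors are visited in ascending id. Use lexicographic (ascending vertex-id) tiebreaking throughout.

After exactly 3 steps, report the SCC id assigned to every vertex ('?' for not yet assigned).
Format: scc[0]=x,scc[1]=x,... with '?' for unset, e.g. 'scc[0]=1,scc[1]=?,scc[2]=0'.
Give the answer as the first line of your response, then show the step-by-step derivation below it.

scc[0]=0,scc[1]=1,scc[2]=?,scc[3]=?,scc[4]=?

step 1: low=(low[0]=0,low[1]=?,low[2]=?,low[3]=?,low[4]=?); scc=(scc[0]=0,scc[1]=?,scc[2]=?,scc[3]=?,scc[4]=?)
step 2: low=(low[0]=0,low[1]=1,low[2]=?,low[3]=?,low[4]=?); scc=(scc[0]=0,scc[1]=1,scc[2]=?,scc[3]=?,scc[4]=?)
step 3: low=(low[0]=0,low[1]=1,low[2]=2,low[3]=?,low[4]=2); scc=(scc[0]=0,scc[1]=1,scc[2]=?,scc[3]=?,scc[4]=?)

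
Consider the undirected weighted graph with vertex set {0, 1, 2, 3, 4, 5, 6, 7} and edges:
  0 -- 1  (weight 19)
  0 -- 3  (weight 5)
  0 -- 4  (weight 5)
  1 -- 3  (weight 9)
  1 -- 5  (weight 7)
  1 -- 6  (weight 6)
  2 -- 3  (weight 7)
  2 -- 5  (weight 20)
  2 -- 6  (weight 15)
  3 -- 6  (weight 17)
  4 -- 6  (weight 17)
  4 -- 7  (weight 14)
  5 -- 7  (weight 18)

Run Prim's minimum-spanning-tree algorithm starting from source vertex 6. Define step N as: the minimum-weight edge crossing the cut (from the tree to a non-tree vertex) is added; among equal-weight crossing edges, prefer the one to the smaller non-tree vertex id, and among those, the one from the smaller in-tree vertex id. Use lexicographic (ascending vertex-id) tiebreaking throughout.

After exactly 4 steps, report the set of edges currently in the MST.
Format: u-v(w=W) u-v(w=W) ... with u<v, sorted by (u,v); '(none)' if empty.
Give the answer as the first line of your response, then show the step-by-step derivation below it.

0-3(w=5) 1-3(w=9) 1-5(w=7) 1-6(w=6)

step 1: add edge 1-6 (w=6); MST = {1-6(w=6)}
step 2: add edge 1-5 (w=7); MST = {1-5(w=7) 1-6(w=6)}
step 3: add edge 1-3 (w=9); MST = {1-3(w=9) 1-5(w=7) 1-6(w=6)}
step 4: add edge 0-3 (w=5); MST = {0-3(w=5) 1-3(w=9) 1-5(w=7) 1-6(w=6)}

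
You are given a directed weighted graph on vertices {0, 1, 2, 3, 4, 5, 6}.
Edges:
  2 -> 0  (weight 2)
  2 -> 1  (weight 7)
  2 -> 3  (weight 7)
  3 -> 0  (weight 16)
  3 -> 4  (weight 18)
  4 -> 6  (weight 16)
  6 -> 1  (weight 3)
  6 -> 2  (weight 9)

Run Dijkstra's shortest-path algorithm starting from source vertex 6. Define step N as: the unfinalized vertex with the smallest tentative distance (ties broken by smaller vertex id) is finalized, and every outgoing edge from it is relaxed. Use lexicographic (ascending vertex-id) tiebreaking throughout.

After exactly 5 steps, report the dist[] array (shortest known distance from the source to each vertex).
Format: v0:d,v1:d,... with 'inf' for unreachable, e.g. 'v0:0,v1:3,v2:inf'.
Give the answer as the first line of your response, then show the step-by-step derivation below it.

v0:11,v1:3,v2:9,v3:16,v4:34,v5:inf,v6:0

step 1: dist = v0:inf,v1:3,v2:9,v3:inf,v4:inf,v5:inf,v6:0
step 2: dist = v0:inf,v1:3,v2:9,v3:inf,v4:inf,v5:inf,v6:0
step 3: dist = v0:11,v1:3,v2:9,v3:16,v4:inf,v5:inf,v6:0
step 4: dist = v0:11,v1:3,v2:9,v3:16,v4:inf,v5:inf,v6:0
step 5: dist = v0:11,v1:3,v2:9,v3:16,v4:34,v5:inf,v6:0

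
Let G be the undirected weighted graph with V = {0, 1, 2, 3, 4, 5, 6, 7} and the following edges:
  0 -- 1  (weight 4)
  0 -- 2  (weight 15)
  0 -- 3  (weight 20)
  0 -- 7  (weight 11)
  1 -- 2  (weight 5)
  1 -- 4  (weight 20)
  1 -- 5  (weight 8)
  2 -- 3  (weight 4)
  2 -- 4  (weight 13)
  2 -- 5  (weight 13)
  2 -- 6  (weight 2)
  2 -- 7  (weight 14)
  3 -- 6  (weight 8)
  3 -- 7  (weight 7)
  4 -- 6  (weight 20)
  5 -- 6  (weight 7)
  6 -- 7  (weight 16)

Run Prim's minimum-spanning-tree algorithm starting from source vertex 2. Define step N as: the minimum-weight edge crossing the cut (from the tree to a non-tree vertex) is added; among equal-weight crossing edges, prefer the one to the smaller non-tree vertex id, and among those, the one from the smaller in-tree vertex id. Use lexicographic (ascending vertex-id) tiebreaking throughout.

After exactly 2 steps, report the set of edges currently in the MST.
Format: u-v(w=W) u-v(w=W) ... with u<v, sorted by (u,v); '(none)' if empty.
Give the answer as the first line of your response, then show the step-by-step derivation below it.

2-3(w=4) 2-6(w=2)

step 1: add edge 2-6 (w=2); MST = {2-6(w=2)}
step 2: add edge 2-3 (w=4); MST = {2-3(w=4) 2-6(w=2)}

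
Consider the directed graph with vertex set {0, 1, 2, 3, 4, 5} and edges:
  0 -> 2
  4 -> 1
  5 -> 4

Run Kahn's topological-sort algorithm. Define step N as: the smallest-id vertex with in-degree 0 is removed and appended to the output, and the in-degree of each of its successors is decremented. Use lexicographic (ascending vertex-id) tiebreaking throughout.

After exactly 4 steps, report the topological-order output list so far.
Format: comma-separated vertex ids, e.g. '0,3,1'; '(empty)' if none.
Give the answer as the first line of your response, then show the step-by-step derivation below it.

0,2,3,5

step 1: output 0; order=[0]; indeg=(0,1,0,0,1,0)
step 2: output 2; order=[0,2]; indeg=(0,1,0,0,1,0)
step 3: output 3; order=[0,2,3]; indeg=(0,1,0,0,1,0)
step 4: output 5; order=[0,2,3,5]; indeg=(0,1,0,0,0,0)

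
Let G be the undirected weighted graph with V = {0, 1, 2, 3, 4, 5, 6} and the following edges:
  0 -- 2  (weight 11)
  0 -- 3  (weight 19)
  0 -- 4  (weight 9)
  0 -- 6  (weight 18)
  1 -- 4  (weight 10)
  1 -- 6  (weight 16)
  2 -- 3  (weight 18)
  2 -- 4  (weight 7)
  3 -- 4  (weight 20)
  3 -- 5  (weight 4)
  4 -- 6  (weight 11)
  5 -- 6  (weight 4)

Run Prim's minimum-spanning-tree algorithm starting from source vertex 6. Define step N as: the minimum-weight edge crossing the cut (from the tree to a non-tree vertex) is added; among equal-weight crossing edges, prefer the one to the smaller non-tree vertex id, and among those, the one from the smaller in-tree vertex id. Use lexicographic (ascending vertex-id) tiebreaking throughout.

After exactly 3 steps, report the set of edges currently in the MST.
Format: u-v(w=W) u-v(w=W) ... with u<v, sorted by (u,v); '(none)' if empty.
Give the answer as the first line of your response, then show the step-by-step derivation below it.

3-5(w=4) 4-6(w=11) 5-6(w=4)

step 1: add edge 5-6 (w=4); MST = {5-6(w=4)}
step 2: add edge 3-5 (w=4); MST = {3-5(w=4) 5-6(w=4)}
step 3: add edge 4-6 (w=11); MST = {3-5(w=4) 4-6(w=11) 5-6(w=4)}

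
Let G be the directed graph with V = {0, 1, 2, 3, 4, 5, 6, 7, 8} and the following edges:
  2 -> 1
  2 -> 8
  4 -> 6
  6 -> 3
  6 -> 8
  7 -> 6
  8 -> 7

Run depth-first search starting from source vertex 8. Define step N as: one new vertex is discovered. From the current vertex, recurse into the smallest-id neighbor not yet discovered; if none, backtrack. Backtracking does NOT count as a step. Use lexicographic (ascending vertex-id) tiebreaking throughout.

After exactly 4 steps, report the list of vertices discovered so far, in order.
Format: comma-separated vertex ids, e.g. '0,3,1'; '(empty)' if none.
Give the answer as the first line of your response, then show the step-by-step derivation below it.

8,7,6,3

step 1: discover 8; path=8; order=8
step 2: discover 7; path=8>7; order=8,7
step 3: discover 6; path=8>7>6; order=8,7,6
step 4: discover 3; path=8>7>6>3; order=8,7,6,3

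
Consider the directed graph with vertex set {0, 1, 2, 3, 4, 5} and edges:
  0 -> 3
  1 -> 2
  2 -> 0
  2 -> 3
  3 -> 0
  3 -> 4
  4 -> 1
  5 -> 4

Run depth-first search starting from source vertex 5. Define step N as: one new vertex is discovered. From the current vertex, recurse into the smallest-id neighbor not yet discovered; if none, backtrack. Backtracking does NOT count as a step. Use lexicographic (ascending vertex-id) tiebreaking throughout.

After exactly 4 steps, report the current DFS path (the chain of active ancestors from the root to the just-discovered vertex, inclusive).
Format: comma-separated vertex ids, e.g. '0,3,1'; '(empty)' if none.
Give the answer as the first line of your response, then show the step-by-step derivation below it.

5,4,1,2

step 1: discover 5; path=5; order=5
step 2: discover 4; path=5>4; order=5,4
step 3: discover 1; path=5>4>1; order=5,4,1
step 4: discover 2; path=5>4>1>2; order=5,4,1,2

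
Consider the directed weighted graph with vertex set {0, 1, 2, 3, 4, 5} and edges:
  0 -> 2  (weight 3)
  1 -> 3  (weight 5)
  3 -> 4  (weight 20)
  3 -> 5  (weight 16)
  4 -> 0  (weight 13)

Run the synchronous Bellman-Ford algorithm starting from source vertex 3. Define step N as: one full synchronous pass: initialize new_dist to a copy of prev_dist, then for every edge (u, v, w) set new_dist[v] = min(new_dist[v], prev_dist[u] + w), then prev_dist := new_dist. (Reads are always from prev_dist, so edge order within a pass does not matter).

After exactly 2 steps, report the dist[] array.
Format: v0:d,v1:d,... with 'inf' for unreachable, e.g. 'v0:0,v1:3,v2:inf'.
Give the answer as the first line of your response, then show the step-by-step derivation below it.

v0:33,v1:inf,v2:inf,v3:0,v4:20,v5:16

step 1: dist = v0:inf,v1:inf,v2:inf,v3:0,v4:20,v5:16
step 2: dist = v0:33,v1:inf,v2:inf,v3:0,v4:20,v5:16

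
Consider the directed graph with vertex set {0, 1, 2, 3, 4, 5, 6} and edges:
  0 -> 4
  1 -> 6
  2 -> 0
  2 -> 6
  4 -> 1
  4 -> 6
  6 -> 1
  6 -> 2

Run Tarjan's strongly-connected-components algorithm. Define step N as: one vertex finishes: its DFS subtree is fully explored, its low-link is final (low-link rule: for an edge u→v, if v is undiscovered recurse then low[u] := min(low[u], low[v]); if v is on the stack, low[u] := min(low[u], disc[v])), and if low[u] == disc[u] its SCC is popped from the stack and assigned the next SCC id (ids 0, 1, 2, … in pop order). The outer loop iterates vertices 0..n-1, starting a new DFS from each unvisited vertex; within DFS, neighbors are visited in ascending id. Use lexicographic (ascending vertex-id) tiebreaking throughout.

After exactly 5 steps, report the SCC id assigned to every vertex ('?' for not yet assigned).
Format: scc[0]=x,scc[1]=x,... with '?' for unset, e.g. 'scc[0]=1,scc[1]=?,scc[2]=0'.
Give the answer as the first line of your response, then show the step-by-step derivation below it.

scc[0]=0,scc[1]=0,scc[2]=0,scc[3]=?,scc[4]=0,scc[5]=?,scc[6]=0

step 1: low=(low[0]=0,low[1]=2,low[2]=0,low[3]=?,low[4]=1,low[5]=?,low[6]=2); scc=(scc[0]=?,scc[1]=?,scc[2]=?,scc[3]=?,scc[4]=?,scc[5]=?,scc[6]=?)
step 2: low=(low[0]=0,low[1]=2,low[2]=0,low[3]=?,low[4]=1,low[5]=?,low[6]=0); scc=(scc[0]=?,scc[1]=?,scc[2]=?,scc[3]=?,scc[4]=?,scc[5]=?,scc[6]=?)
step 3: low=(low[0]=0,low[1]=0,low[2]=0,low[3]=?,low[4]=1,low[5]=?,low[6]=0); scc=(scc[0]=?,scc[1]=?,scc[2]=?,scc[3]=?,scc[4]=?,scc[5]=?,scc[6]=?)
step 4: low=(low[0]=0,low[1]=0,low[2]=0,low[3]=?,low[4]=0,low[5]=?,low[6]=0); scc=(scc[0]=?,scc[1]=?,scc[2]=?,scc[3]=?,scc[4]=?,scc[5]=?,scc[6]=?)
step 5: low=(low[0]=0,low[1]=0,low[2]=0,low[3]=?,low[4]=0,low[5]=?,low[6]=0); scc=(scc[0]=0,scc[1]=0,scc[2]=0,scc[3]=?,scc[4]=0,scc[5]=?,scc[6]=0)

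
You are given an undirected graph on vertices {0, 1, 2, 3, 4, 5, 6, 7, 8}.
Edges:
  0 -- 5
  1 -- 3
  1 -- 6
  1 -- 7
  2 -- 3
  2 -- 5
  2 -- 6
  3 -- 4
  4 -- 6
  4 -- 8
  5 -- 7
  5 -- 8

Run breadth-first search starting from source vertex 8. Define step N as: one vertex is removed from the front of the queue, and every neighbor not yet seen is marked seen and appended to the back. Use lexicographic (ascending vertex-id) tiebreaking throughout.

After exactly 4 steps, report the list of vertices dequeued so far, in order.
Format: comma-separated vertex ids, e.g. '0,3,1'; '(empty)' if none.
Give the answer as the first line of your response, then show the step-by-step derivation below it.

8,4,5,3

step 1: dequeue 8; queue=[4,5]; order=8
step 2: dequeue 4; queue=[5,3,6]; order=8,4
step 3: dequeue 5; queue=[3,6,0,2,7]; order=8,4,5
step 4: dequeue 3; queue=[6,0,2,7,1]; order=8,4,5,3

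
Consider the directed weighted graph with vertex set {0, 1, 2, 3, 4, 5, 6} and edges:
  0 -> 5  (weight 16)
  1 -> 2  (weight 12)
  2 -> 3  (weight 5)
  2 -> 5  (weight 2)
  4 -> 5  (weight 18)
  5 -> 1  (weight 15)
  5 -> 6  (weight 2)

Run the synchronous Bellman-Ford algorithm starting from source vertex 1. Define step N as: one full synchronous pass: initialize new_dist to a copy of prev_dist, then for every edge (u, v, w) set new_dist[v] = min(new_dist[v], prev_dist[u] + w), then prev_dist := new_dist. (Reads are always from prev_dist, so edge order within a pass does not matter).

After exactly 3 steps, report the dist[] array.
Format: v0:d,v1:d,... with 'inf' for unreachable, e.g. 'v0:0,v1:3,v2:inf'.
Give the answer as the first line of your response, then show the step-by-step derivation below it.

v0:inf,v1:0,v2:12,v3:17,v4:inf,v5:14,v6:16

step 1: dist = v0:inf,v1:0,v2:12,v3:inf,v4:inf,v5:inf,v6:inf
step 2: dist = v0:inf,v1:0,v2:12,v3:17,v4:inf,v5:14,v6:inf
step 3: dist = v0:inf,v1:0,v2:12,v3:17,v4:inf,v5:14,v6:16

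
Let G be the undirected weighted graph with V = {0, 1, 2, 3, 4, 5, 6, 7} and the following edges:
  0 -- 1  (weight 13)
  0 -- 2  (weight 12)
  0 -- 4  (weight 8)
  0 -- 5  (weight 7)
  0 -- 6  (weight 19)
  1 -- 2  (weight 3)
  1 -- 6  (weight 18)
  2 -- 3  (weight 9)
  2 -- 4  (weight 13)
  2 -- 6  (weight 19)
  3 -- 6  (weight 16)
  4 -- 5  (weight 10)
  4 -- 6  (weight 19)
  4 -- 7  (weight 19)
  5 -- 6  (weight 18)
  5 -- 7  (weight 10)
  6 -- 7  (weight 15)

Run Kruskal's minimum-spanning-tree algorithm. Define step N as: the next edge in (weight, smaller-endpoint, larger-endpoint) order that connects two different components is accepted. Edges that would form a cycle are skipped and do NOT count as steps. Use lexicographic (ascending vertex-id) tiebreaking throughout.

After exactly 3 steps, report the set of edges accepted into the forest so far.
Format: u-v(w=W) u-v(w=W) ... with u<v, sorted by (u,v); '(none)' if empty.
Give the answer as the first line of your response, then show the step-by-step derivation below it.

0-4(w=8) 0-5(w=7) 1-2(w=3)

step 1: add edge 1-2 (w=3); MST = {1-2(w=3)}
step 2: add edge 0-5 (w=7); MST = {0-5(w=7) 1-2(w=3)}
step 3: add edge 0-4 (w=8); MST = {0-4(w=8) 0-5(w=7) 1-2(w=3)}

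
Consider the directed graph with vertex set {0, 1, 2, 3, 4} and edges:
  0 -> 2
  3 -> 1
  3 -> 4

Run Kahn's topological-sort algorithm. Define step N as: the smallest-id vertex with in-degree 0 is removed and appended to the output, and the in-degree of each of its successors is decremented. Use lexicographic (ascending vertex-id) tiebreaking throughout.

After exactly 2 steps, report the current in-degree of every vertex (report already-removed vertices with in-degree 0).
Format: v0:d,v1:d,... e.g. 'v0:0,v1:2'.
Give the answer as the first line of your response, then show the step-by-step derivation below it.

v0:0,v1:1,v2:0,v3:0,v4:1

step 1: output 0; order=[0]; indeg=(0,1,0,0,1)
step 2: output 2; order=[0,2]; indeg=(0,1,0,0,1)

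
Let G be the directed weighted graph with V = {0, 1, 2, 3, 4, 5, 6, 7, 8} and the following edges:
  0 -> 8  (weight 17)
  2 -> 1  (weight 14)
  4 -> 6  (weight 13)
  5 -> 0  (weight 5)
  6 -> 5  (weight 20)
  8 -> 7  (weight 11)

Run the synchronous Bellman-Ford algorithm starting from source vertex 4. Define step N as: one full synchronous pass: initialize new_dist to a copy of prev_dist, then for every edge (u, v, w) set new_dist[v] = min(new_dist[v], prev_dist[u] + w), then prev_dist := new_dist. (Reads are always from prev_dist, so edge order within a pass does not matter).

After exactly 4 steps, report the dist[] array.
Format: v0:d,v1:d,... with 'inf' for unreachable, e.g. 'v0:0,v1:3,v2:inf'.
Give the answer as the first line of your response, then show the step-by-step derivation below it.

v0:38,v1:inf,v2:inf,v3:inf,v4:0,v5:33,v6:13,v7:inf,v8:55

step 1: dist = v0:inf,v1:inf,v2:inf,v3:inf,v4:0,v5:inf,v6:13,v7:inf,v8:inf
step 2: dist = v0:inf,v1:inf,v2:inf,v3:inf,v4:0,v5:33,v6:13,v7:inf,v8:inf
step 3: dist = v0:38,v1:inf,v2:inf,v3:inf,v4:0,v5:33,v6:13,v7:inf,v8:inf
step 4: dist = v0:38,v1:inf,v2:inf,v3:inf,v4:0,v5:33,v6:13,v7:inf,v8:55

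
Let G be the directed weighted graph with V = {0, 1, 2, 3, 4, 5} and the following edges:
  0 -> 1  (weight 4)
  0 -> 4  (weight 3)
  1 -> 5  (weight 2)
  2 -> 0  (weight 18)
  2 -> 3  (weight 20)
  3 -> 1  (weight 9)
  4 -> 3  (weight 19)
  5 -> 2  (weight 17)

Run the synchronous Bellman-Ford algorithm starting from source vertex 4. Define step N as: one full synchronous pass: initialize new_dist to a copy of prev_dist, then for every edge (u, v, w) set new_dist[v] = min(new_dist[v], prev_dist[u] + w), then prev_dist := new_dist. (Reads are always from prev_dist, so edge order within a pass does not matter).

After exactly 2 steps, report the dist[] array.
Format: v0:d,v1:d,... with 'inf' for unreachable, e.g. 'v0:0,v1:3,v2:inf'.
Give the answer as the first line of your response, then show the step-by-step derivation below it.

v0:inf,v1:28,v2:inf,v3:19,v4:0,v5:inf

step 1: dist = v0:inf,v1:inf,v2:inf,v3:19,v4:0,v5:inf
step 2: dist = v0:inf,v1:28,v2:inf,v3:19,v4:0,v5:inf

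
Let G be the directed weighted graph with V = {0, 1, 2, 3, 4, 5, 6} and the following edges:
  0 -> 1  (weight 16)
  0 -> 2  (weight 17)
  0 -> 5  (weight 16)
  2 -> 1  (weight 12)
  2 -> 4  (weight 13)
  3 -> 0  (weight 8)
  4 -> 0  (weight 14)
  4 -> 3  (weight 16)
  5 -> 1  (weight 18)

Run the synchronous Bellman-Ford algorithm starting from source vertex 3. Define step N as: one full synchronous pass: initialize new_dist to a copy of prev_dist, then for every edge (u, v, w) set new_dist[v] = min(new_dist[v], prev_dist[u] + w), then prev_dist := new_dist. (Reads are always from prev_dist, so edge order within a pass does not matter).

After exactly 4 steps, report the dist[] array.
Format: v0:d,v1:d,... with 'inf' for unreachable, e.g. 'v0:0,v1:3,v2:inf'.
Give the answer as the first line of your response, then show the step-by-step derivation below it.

v0:8,v1:24,v2:25,v3:0,v4:38,v5:24,v6:inf

step 1: dist = v0:8,v1:inf,v2:inf,v3:0,v4:inf,v5:inf,v6:inf
step 2: dist = v0:8,v1:24,v2:25,v3:0,v4:inf,v5:24,v6:inf
step 3: dist = v0:8,v1:24,v2:25,v3:0,v4:38,v5:24,v6:inf
step 4: dist = v0:8,v1:24,v2:25,v3:0,v4:38,v5:24,v6:inf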